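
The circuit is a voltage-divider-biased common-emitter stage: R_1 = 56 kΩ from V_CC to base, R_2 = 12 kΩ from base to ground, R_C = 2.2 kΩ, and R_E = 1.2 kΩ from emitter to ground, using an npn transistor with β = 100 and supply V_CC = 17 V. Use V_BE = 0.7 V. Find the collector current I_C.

Thevenize the base divider: V_Th = V_CC·R_2/(R_1+R_2) = 17×12/68 = 3 V, R_Th = R_1‖R_2 = 9.88 kΩ.
Base-emitter loop: V_Th = I_B·R_Th + V_BE + (β+1)I_B·R_E, so I_B = (3 − 0.7) / (9.88 + 101×1.2) = 0.0175 mA.
I_C = β·I_B = 100×0.0175 = 1.75 mA, and I_E = (β+1)I_B = 1.77 mA.
V_CE = V_CC − I_C·R_C − I_E·R_E = 17 − 1.75×2.2 − 1.77×1.2 = 11 V.
V_CE = 11 V > 0.2 V confirms active-region operation.

I_C ≈ 1.8 mA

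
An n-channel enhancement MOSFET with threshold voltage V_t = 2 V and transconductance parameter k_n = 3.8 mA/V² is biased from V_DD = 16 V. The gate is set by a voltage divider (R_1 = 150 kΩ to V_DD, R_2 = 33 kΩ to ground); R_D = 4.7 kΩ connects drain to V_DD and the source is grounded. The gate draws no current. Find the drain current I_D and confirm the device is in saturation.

I_D ≈ 1.5 mA

V_G = V_DD·R_2/(R_1+R_2) = 16×33/183 = 2.89 V. With the source grounded, V_GS = V_G = 2.89 V.
Assume saturation: I_D = (k_n/2)(V_GS − V_t)² = (3.8/2)×(2.89 − 2)² = 1.9×0.885² = 1.49 mA.
V_DS = V_DD − I_D·R_D = 16 − 1.49×4.7 = 9 V.
Saturation requires V_DS ≥ V_GS − V_t = 0.885 V; 9 ≥ 0.885 ✓.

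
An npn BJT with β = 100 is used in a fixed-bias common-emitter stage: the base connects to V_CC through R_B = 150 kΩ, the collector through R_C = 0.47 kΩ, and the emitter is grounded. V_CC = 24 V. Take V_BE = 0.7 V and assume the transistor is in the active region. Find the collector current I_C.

I_C ≈ 16 mA

Base loop: V_CC = I_B·R_B + V_BE, so I_B = (24 − 0.7)/150 kΩ = 0.155 mA.
In the active region I_C = β·I_B = 100 × 0.155 = 15.5 mA.
Collector loop: V_CE = V_CC − I_C·R_C = 24 − 15.5×0.47 = 16.7 V.
Since V_CE = 16.7 V > V_CE(sat) ≈ 0.2 V, the transistor is in the active region as assumed.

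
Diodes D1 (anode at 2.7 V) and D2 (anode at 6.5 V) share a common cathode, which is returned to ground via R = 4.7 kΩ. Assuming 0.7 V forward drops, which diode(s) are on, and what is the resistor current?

Only D2 conducts; I_R ≈ 1.2 mA

Assume both conduct. Then node N would need to be at both 2.7−0.7 = 2 V and 6.5−0.7 = 5.8 V, which is impossible.
Assume only D2 conducts: V_N = 6.5 − 0.7 = 5.8 V, so I_R = 5.8/4.7 = 1.23 mA.
Check D1: its anode-to-cathode voltage is 2.7 − 5.8 = -3.1 V < 0.7 V, so it is off. The assumption is consistent.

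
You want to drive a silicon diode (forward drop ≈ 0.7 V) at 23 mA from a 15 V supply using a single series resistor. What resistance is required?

The resistor drops V_S − V_D = 15 − 0.7 = 14.3 V at 23 mA.
R = 14.3 V / 23 mA = 0.622 kΩ.

R ≈ 0.62 kΩ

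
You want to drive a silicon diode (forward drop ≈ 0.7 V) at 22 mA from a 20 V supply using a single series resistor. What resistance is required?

R ≈ 0.88 kΩ

The resistor drops V_S − V_D = 20 − 0.7 = 19.3 V at 22 mA.
R = 19.3 V / 22 mA = 0.877 kΩ.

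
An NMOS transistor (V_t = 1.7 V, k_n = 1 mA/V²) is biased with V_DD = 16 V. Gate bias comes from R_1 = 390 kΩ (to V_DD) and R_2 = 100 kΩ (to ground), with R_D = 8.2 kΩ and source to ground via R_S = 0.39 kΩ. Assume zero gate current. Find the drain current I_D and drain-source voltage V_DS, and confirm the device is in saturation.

V_G = V_DD·R_2/(R_1+R_2) = 16×100/490 = 3.27 V.
Assume saturation: I_D = (k_n/2)(V_GS − V_t)² with V_GS = V_G − I_D·R_S = 3.27 − 0.39·I_D.
Substituting gives 0.0761·I_D² − 1.61·I_D + 1.23 = 0, with roots I_D = 0.79 or 20.4 mA.
The root I_D = 20.4 mA gives V_GS = -4.69 V ≤ V_t, so take I_D = 0.79 mA.
Then V_GS = 2.96 V and V_DS = V_DD − I_D(R_D+R_S) = 16 − 0.79×8.59 = 9.21 V.
Saturation requires V_DS ≥ V_GS − V_t = 1.26 V; 9.21 ≥ 1.26 ✓.

I_D ≈ 0.79 mA, V_DS ≈ 9.2 V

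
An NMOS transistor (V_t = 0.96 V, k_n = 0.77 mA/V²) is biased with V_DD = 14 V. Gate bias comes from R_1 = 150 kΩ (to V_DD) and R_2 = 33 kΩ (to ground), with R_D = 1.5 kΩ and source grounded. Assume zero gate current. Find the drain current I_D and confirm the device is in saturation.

V_G = V_DD·R_2/(R_1+R_2) = 14×33/183 = 2.52 V. With the source grounded, V_GS = V_G = 2.52 V.
Assume saturation: I_D = (k_n/2)(V_GS − V_t)² = (0.77/2)×(2.52 − 0.96)² = 0.385×1.56² = 0.942 mA.
V_DS = V_DD − I_D·R_D = 14 − 0.942×1.5 = 12.6 V.
Saturation requires V_DS ≥ V_GS − V_t = 1.56 V; 12.6 ≥ 1.56 ✓.

I_D ≈ 0.94 mA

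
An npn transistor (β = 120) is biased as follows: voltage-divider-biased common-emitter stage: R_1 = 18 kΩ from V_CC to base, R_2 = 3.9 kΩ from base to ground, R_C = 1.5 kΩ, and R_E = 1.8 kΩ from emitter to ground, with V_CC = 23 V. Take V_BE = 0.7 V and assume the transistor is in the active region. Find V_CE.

V_CE ≈ 17 V

Thevenize the base divider: V_Th = V_CC·R_2/(R_1+R_2) = 23×3.9/21.9 = 4.1 V, R_Th = R_1‖R_2 = 3.21 kΩ.
Base-emitter loop: V_Th = I_B·R_Th + V_BE + (β+1)I_B·R_E, so I_B = (4.1 − 0.7) / (3.21 + 121×1.8) = 0.0154 mA.
I_C = β·I_B = 120×0.0154 = 1.84 mA, and I_E = (β+1)I_B = 1.86 mA.
V_CE = V_CC − I_C·R_C − I_E·R_E = 23 − 1.84×1.5 − 1.86×1.8 = 16.9 V.
V_CE = 16.9 V > 0.2 V confirms active-region operation.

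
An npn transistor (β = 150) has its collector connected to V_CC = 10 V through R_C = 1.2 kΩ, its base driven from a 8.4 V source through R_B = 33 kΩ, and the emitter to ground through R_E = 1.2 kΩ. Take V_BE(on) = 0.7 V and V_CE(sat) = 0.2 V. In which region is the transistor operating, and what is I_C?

Assume active: I_B = (8.4 − 0.7)/(33 + 151×1.2) = 0.0359 mA, I_C = β·I_B = 5.39 mA.
Then V_CE = 10 − 5.39×1.2 − 5.43×1.2 = -2.98 V < 0.2 V — the active assumption fails.
Re-solve with V_CE = 0.2 V. KCL at the emitter: V_E/R_E = (V_BB−0.7−V_E)/R_B + (V_CC−0.2−V_E)/R_C, giving V_E = 4.95 V.
I_C = (V_CC − 0.2 − V_E)/R_C = (9.8 − 4.95)/1.2 = 4.04 mA.
Check: I_B = (7.7 − 4.95)/33 = 0.0833 mA, and β·I_B = 12.5 mA > I_C, confirming saturation.

saturation; I_C ≈ 4 mA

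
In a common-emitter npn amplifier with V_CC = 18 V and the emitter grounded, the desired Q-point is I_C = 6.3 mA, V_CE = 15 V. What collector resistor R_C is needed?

Collector loop: V_CC = I_C·R_C + V_CE.
R_C = (V_CC − V_CE)/I_C = (18 − 15)/6.3 = 0.476 kΩ.

R_C ≈ 0.48 kΩ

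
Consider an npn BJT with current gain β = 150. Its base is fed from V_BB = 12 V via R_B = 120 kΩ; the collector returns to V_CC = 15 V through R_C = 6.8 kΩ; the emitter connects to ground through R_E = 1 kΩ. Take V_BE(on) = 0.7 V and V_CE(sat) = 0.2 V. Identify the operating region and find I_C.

Assume active: I_B = (12 − 0.7)/(120 + 151×1) = 0.0417 mA, I_C = β·I_B = 6.25 mA.
Then V_CE = 15 − 6.25×6.8 − 6.3×1 = -33.8 V < 0.2 V — the active assumption fails.
Re-solve with V_CE = 0.2 V. KCL at the emitter: V_E/R_E = (V_BB−0.7−V_E)/R_B + (V_CC−0.2−V_E)/R_C, giving V_E = 1.97 V.
I_C = (V_CC − 0.2 − V_E)/R_C = (14.8 − 1.97)/6.8 = 1.89 mA.
Check: I_B = (11.3 − 1.97)/120 = 0.0778 mA, and β·I_B = 11.7 mA > I_C, confirming saturation.

saturation; I_C ≈ 1.9 mA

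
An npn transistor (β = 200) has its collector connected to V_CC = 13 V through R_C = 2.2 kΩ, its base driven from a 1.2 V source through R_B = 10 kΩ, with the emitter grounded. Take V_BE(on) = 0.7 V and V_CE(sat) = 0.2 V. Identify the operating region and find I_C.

Assume active: I_B = (1.2 − 0.7)/10 = 0.05 mA, giving I_C = β·I_B = 10 mA.
But then V_CE = 13 − 10×2.2 = -9 V < V_CE(sat) = 0.2 V — impossible in the active region.
So the transistor is saturated. With V_CE = 0.2 V, I_C = (V_CC − 0.2)/R_C = 12.8/2.2 = 5.82 mA.
Check: β·I_B = 10 mA > I_C = 5.82 mA, confirming saturation.

saturation; I_C ≈ 5.8 mA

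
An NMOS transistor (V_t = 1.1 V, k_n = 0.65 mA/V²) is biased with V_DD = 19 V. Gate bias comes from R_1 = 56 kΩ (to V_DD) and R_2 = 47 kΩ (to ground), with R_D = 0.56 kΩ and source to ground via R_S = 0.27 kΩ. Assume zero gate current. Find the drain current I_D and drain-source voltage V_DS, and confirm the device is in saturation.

V_G = V_DD·R_2/(R_1+R_2) = 19×47/103 = 8.67 V.
Assume saturation: I_D = (k_n/2)(V_GS − V_t)² with V_GS = V_G − I_D·R_S = 8.67 − 0.27·I_D.
Substituting gives 0.0237·I_D² − 2.33·I_D + 18.6 = 0, with roots I_D = 8.78 or 89.5 mA.
The root I_D = 89.5 mA gives V_GS = -15.5 V ≤ V_t, so take I_D = 8.78 mA.
Then V_GS = 6.3 V and V_DS = V_DD − I_D(R_D+R_S) = 19 − 8.78×0.83 = 11.7 V.
Saturation requires V_DS ≥ V_GS − V_t = 5.2 V; 11.7 ≥ 5.2 ✓.

I_D ≈ 8.8 mA, V_DS ≈ 12 V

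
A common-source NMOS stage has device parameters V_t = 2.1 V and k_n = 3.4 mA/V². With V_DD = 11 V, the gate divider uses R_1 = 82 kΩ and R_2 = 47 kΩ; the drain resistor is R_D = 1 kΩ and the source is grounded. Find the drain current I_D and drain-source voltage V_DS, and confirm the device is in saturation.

I_D ≈ 6.2 mA, V_DS ≈ 4.8 V

V_G = V_DD·R_2/(R_1+R_2) = 11×47/129 = 4.01 V. With the source grounded, V_GS = V_G = 4.01 V.
Assume saturation: I_D = (k_n/2)(V_GS − V_t)² = (3.4/2)×(4.01 − 2.1)² = 1.7×1.91² = 6.19 mA.
V_DS = V_DD − I_D·R_D = 11 − 6.19×1 = 4.81 V.
Saturation requires V_DS ≥ V_GS − V_t = 1.91 V; 4.81 ≥ 1.91 ✓.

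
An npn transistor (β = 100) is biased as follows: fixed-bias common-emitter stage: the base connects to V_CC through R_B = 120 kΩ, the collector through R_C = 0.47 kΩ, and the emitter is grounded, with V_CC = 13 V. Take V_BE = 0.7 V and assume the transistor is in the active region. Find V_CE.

V_CE ≈ 8.2 V

Base loop: V_CC = I_B·R_B + V_BE, so I_B = (13 − 0.7)/120 kΩ = 0.103 mA.
In the active region I_C = β·I_B = 100 × 0.103 = 10.2 mA.
Collector loop: V_CE = V_CC − I_C·R_C = 13 − 10.2×0.47 = 8.18 V.
Since V_CE = 8.18 V > V_CE(sat) ≈ 0.2 V, the transistor is in the active region as assumed.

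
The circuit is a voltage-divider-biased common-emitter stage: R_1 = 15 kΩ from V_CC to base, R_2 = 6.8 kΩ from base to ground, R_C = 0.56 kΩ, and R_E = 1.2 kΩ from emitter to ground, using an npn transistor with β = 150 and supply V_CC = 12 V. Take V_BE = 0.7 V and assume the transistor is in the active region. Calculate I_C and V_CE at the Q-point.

I_C ≈ 2.5 mA, V_CE ≈ 7.7 V

Thevenize the base divider: V_Th = V_CC·R_2/(R_1+R_2) = 12×6.8/21.8 = 3.74 V, R_Th = R_1‖R_2 = 4.68 kΩ.
Base-emitter loop: V_Th = I_B·R_Th + V_BE + (β+1)I_B·R_E, so I_B = (3.74 − 0.7) / (4.68 + 151×1.2) = 0.0164 mA.
I_C = β·I_B = 150×0.0164 = 2.46 mA, and I_E = (β+1)I_B = 2.47 mA.
V_CE = V_CC − I_C·R_C − I_E·R_E = 12 − 2.46×0.56 − 2.47×1.2 = 7.66 V.
V_CE = 7.66 V > 0.2 V confirms active-region operation.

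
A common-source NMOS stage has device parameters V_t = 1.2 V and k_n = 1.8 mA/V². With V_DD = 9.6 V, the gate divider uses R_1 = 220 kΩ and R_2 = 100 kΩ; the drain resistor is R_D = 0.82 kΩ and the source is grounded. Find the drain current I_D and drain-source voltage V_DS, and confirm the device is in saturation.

V_G = V_DD·R_2/(R_1+R_2) = 9.6×100/320 = 3 V. With the source grounded, V_GS = V_G = 3 V.
Assume saturation: I_D = (k_n/2)(V_GS − V_t)² = (1.8/2)×(3 − 1.2)² = 0.9×1.8² = 2.92 mA.
V_DS = V_DD − I_D·R_D = 9.6 − 2.92×0.82 = 7.21 V.
Saturation requires V_DS ≥ V_GS − V_t = 1.8 V; 7.21 ≥ 1.8 ✓.

I_D ≈ 2.9 mA, V_DS ≈ 7.2 V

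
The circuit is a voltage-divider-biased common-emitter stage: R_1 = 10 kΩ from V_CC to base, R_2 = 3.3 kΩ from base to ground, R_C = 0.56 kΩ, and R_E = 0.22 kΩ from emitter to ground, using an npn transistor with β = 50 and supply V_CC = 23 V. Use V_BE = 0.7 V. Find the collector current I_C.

I_C ≈ 18 mA

Thevenize the base divider: V_Th = V_CC·R_2/(R_1+R_2) = 23×3.3/13.3 = 5.71 V, R_Th = R_1‖R_2 = 2.48 kΩ.
Base-emitter loop: V_Th = I_B·R_Th + V_BE + (β+1)I_B·R_E, so I_B = (5.71 − 0.7) / (2.48 + 51×0.22) = 0.365 mA.
I_C = β·I_B = 50×0.365 = 18.3 mA, and I_E = (β+1)I_B = 18.6 mA.
V_CE = V_CC − I_C·R_C − I_E·R_E = 23 − 18.3×0.56 − 18.6×0.22 = 8.67 V.
V_CE = 8.67 V > 0.2 V confirms active-region operation.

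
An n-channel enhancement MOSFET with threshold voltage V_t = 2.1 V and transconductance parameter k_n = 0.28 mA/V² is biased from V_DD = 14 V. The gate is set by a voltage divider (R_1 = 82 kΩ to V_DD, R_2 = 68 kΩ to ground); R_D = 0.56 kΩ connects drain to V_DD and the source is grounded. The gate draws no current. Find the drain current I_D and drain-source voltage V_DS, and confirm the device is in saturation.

V_G = V_DD·R_2/(R_1+R_2) = 14×68/150 = 6.35 V. With the source grounded, V_GS = V_G = 6.35 V.
Assume saturation: I_D = (k_n/2)(V_GS − V_t)² = (0.28/2)×(6.35 − 2.1)² = 0.14×4.25² = 2.52 mA.
V_DS = V_DD − I_D·R_D = 14 − 2.52×0.56 = 12.6 V.
Saturation requires V_DS ≥ V_GS − V_t = 4.25 V; 12.6 ≥ 4.25 ✓.

I_D ≈ 2.5 mA, V_DS ≈ 13 V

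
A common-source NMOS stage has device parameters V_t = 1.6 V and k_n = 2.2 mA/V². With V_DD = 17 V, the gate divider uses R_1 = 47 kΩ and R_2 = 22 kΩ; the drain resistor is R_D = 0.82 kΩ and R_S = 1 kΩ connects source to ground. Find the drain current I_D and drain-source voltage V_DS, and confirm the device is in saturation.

I_D ≈ 2.4 mA, V_DS ≈ 13 V

V_G = V_DD·R_2/(R_1+R_2) = 17×22/69 = 5.42 V.
Assume saturation: I_D = (k_n/2)(V_GS − V_t)² with V_GS = V_G − I_D·R_S = 5.42 − 1·I_D.
Substituting gives 1.1·I_D² − 9.4·I_D + 16.1 = 0, with roots I_D = 2.36 or 6.19 mA.
The root I_D = 6.19 mA gives V_GS = -0.773 V ≤ V_t, so take I_D = 2.36 mA.
Then V_GS = 3.06 V and V_DS = V_DD − I_D(R_D+R_S) = 17 − 2.36×1.82 = 12.7 V.
Saturation requires V_DS ≥ V_GS − V_t = 1.46 V; 12.7 ≥ 1.46 ✓.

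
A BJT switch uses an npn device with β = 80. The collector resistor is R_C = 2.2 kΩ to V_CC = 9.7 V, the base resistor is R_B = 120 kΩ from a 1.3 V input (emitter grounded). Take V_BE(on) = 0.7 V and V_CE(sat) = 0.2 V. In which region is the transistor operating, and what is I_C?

active; I_C ≈ 0.4 mA

Assume active. Base-emitter loop: I_B = (V_BB − V_BE)/R_B = (1.3 − 0.7)/120 = 0.005 mA.
I_C = β·I_B = 80×0.005 = 0.4 mA.
V_CE = V_CC − I_C·R_C = 9.7 − 0.4×2.2 = 8.82 V > V_CE(sat), so the active-region assumption holds.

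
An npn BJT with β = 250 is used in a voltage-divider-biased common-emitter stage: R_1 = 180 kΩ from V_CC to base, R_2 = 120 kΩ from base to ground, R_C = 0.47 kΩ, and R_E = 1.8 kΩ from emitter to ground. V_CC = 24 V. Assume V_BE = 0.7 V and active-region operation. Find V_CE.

Thevenize the base divider: V_Th = V_CC·R_2/(R_1+R_2) = 24×120/300 = 9.6 V, R_Th = R_1‖R_2 = 72 kΩ.
Base-emitter loop: V_Th = I_B·R_Th + V_BE + (β+1)I_B·R_E, so I_B = (9.6 − 0.7) / (72 + 251×1.8) = 0.017 mA.
I_C = β·I_B = 250×0.017 = 4.25 mA, and I_E = (β+1)I_B = 4.26 mA.
V_CE = V_CC − I_C·R_C − I_E·R_E = 24 − 4.25×0.47 − 4.26×1.8 = 14.3 V.
V_CE = 14.3 V > 0.2 V confirms active-region operation.

V_CE ≈ 14 V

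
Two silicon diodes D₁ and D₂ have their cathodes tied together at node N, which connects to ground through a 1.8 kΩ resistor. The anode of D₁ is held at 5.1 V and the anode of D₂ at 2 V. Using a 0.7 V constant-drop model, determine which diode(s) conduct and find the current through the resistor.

Assume both conduct. Then node N would need to be at both 5.1−0.7 = 4.4 V and 2−0.7 = 1.3 V, which is impossible.
Assume only D₁ conducts: V_N = 5.1 − 0.7 = 4.4 V, so I_R = 4.4/1.8 = 2.44 mA.
Check D₂: its anode-to-cathode voltage is 2 − 4.4 = -2.4 V < 0.7 V, so it is off. The assumption is consistent.

Only D₁ conducts; I_R ≈ 2.4 mA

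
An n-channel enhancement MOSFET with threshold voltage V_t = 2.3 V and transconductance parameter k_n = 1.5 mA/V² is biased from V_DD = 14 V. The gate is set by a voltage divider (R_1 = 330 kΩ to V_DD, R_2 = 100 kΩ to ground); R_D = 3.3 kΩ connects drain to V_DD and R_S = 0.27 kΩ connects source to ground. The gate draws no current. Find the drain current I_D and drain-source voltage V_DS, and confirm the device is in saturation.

V_G = V_DD·R_2/(R_1+R_2) = 14×100/430 = 3.26 V.
Assume saturation: I_D = (k_n/2)(V_GS − V_t)² with V_GS = V_G − I_D·R_S = 3.26 − 0.27·I_D.
Substituting gives 0.0547·I_D² − 1.39·I_D + 0.685 = 0, with roots I_D = 0.504 or 24.9 mA.
The root I_D = 24.9 mA gives V_GS = -3.46 V ≤ V_t, so take I_D = 0.504 mA.
Then V_GS = 3.12 V and V_DS = V_DD − I_D(R_D+R_S) = 14 − 0.504×3.57 = 12.2 V.
Saturation requires V_DS ≥ V_GS − V_t = 0.82 V; 12.2 ≥ 0.82 ✓.

I_D ≈ 0.5 mA, V_DS ≈ 12 V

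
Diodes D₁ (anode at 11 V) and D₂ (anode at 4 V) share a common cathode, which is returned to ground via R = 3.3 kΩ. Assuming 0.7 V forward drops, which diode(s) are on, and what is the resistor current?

Assume both conduct. Then node N would need to be at both 11−0.7 = 10.3 V and 4−0.7 = 3.3 V, which is impossible.
Assume only D₁ conducts: V_N = 11 − 0.7 = 10.3 V, so I_R = 10.3/3.3 = 3.12 mA.
Check D₂: its anode-to-cathode voltage is 4 − 10.3 = -6.3 V < 0.7 V, so it is off. The assumption is consistent.

Only D₁ conducts; I_R ≈ 3.1 mA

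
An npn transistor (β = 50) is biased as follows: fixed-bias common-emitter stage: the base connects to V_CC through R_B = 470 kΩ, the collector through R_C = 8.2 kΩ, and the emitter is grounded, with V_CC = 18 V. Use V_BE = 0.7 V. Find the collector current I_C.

Base loop: V_CC = I_B·R_B + V_BE, so I_B = (18 − 0.7)/470 kΩ = 0.0368 mA.
In the active region I_C = β·I_B = 50 × 0.0368 = 1.84 mA.
Collector loop: V_CE = V_CC − I_C·R_C = 18 − 1.84×8.2 = 2.91 V.
Since V_CE = 2.91 V > V_CE(sat) ≈ 0.2 V, the transistor is in the active region as assumed.

I_C ≈ 1.8 mA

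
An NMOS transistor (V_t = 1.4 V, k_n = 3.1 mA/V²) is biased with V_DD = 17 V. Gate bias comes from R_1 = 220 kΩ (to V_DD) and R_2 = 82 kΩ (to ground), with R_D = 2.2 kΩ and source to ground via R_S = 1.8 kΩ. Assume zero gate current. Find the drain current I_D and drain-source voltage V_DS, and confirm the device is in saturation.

I_D ≈ 1.3 mA, V_DS ≈ 12 V

V_G = V_DD·R_2/(R_1+R_2) = 17×82/302 = 4.62 V.
Assume saturation: I_D = (k_n/2)(V_GS − V_t)² with V_GS = V_G − I_D·R_S = 4.62 − 1.8·I_D.
Substituting gives 5.02·I_D² − 18.9·I_D + 16 = 0, with roots I_D = 1.28 or 2.49 mA.
The root I_D = 2.49 mA gives V_GS = 0.132 V ≤ V_t, so take I_D = 1.28 mA.
Then V_GS = 2.31 V and V_DS = V_DD − I_D(R_D+R_S) = 17 − 1.28×4 = 11.9 V.
Saturation requires V_DS ≥ V_GS − V_t = 0.909 V; 11.9 ≥ 0.909 ✓.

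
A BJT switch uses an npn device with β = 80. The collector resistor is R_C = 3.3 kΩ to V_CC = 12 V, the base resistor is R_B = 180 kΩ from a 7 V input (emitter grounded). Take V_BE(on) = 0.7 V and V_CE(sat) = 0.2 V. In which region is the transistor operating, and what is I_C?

active; I_C ≈ 2.8 mA

Assume active. Base-emitter loop: I_B = (V_BB − V_BE)/R_B = (7 − 0.7)/180 = 0.035 mA.
I_C = β·I_B = 80×0.035 = 2.8 mA.
V_CE = V_CC − I_C·R_C = 12 − 2.8×3.3 = 2.76 V > V_CE(sat), so the active-region assumption holds.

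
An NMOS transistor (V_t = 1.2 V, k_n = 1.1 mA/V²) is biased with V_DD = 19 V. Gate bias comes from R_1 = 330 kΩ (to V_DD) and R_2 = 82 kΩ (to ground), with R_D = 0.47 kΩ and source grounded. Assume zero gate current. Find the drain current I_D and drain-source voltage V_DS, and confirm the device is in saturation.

I_D ≈ 3.7 mA, V_DS ≈ 17 V

V_G = V_DD·R_2/(R_1+R_2) = 19×82/412 = 3.78 V. With the source grounded, V_GS = V_G = 3.78 V.
Assume saturation: I_D = (k_n/2)(V_GS − V_t)² = (1.1/2)×(3.78 − 1.2)² = 0.55×2.58² = 3.67 mA.
V_DS = V_DD − I_D·R_D = 19 − 3.67×0.47 = 17.3 V.
Saturation requires V_DS ≥ V_GS − V_t = 2.58 V; 17.3 ≥ 2.58 ✓.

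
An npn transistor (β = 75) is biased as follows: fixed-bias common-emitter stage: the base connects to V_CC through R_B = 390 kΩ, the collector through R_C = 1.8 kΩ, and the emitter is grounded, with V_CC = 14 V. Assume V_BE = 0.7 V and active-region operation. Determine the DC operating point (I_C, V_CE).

Base loop: V_CC = I_B·R_B + V_BE, so I_B = (14 − 0.7)/390 kΩ = 0.0341 mA.
In the active region I_C = β·I_B = 75 × 0.0341 = 2.56 mA.
Collector loop: V_CE = V_CC − I_C·R_C = 14 − 2.56×1.8 = 9.4 V.
Since V_CE = 9.4 V > V_CE(sat) ≈ 0.2 V, the transistor is in the active region as assumed.

I_C ≈ 2.6 mA, V_CE ≈ 9.4 V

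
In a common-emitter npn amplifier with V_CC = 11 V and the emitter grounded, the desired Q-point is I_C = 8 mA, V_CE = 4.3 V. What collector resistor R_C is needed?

R_C ≈ 0.84 kΩ

Collector loop: V_CC = I_C·R_C + V_CE.
R_C = (V_CC − V_CE)/I_C = (11 − 4.3)/8 = 0.838 kΩ.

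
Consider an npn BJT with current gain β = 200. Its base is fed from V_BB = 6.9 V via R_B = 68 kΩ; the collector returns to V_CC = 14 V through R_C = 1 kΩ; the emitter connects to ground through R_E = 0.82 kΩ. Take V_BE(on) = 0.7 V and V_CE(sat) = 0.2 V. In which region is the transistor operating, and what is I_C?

Assume active. Base-emitter loop: I_B = (V_BB − V_BE)/(R_B + (β+1)R_E) = (6.9 − 0.7)/(68 + 201×0.82) = 0.0266 mA.
I_C = β·I_B = 200×0.0266 = 5.33 mA.
V_CE = V_CC − I_C·R_C − I_E·R_E = 14 − 5.33×1 − 5.35×0.82 = 4.28 V > V_CE(sat), so the active-region assumption holds.

active; I_C ≈ 5.3 mA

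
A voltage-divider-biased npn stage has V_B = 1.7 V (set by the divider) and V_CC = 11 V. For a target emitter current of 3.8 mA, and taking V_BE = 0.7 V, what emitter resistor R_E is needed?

R_E ≈ 0.26 kΩ

V_E = V_B − V_BE = 1.7 − 0.7 = 1 V.
R_E = V_E / I_E = 1 / 3.8 = 0.263 kΩ.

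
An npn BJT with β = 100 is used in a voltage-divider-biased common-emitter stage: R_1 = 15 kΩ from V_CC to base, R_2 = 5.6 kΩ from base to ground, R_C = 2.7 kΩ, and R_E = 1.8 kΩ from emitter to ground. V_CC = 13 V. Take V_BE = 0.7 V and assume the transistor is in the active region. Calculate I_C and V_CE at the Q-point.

Thevenize the base divider: V_Th = V_CC·R_2/(R_1+R_2) = 13×5.6/20.6 = 3.53 V, R_Th = R_1‖R_2 = 4.08 kΩ.
Base-emitter loop: V_Th = I_B·R_Th + V_BE + (β+1)I_B·R_E, so I_B = (3.53 − 0.7) / (4.08 + 101×1.8) = 0.0152 mA.
I_C = β·I_B = 100×0.0152 = 1.52 mA, and I_E = (β+1)I_B = 1.54 mA.
V_CE = V_CC − I_C·R_C − I_E·R_E = 13 − 1.52×2.7 − 1.54×1.8 = 6.11 V.
V_CE = 6.11 V > 0.2 V confirms active-region operation.

I_C ≈ 1.5 mA, V_CE ≈ 6.1 V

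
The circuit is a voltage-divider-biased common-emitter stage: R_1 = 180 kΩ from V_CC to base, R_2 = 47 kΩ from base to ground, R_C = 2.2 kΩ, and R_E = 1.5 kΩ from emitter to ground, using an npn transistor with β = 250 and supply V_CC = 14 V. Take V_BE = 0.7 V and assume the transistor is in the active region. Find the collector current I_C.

I_C ≈ 1.3 mA

Thevenize the base divider: V_Th = V_CC·R_2/(R_1+R_2) = 14×47/227 = 2.9 V, R_Th = R_1‖R_2 = 37.3 kΩ.
Base-emitter loop: V_Th = I_B·R_Th + V_BE + (β+1)I_B·R_E, so I_B = (2.9 − 0.7) / (37.3 + 251×1.5) = 0.00531 mA.
I_C = β·I_B = 250×0.00531 = 1.33 mA, and I_E = (β+1)I_B = 1.33 mA.
V_CE = V_CC − I_C·R_C − I_E·R_E = 14 − 1.33×2.2 − 1.33×1.5 = 9.08 V.
V_CE = 9.08 V > 0.2 V confirms active-region operation.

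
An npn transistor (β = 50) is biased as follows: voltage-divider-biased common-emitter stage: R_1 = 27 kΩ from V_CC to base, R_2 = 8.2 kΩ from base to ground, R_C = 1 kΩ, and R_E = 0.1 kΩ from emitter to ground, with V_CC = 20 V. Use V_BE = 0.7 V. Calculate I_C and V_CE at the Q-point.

Thevenize the base divider: V_Th = V_CC·R_2/(R_1+R_2) = 20×8.2/35.2 = 4.66 V, R_Th = R_1‖R_2 = 6.29 kΩ.
Base-emitter loop: V_Th = I_B·R_Th + V_BE + (β+1)I_B·R_E, so I_B = (4.66 − 0.7) / (6.29 + 51×0.1) = 0.348 mA.
I_C = β·I_B = 50×0.348 = 17.4 mA, and I_E = (β+1)I_B = 17.7 mA.
V_CE = V_CC − I_C·R_C − I_E·R_E = 20 − 17.4×1 − 17.7×0.1 = 0.847 V.
V_CE = 0.847 V > 0.2 V confirms active-region operation.

I_C ≈ 17 mA, V_CE ≈ 0.85 V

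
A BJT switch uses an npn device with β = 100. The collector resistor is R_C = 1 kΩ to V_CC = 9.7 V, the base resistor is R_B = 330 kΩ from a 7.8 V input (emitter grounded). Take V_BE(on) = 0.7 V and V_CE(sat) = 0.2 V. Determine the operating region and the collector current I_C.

active; I_C ≈ 2.2 mA

Assume active. Base-emitter loop: I_B = (V_BB − V_BE)/R_B = (7.8 − 0.7)/330 = 0.0215 mA.
I_C = β·I_B = 100×0.0215 = 2.15 mA.
V_CE = V_CC − I_C·R_C = 9.7 − 2.15×1 = 7.55 V > V_CE(sat), so the active-region assumption holds.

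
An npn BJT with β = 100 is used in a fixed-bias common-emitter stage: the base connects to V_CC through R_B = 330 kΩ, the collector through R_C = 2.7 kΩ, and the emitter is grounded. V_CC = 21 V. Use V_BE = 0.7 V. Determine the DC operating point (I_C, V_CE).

Base loop: V_CC = I_B·R_B + V_BE, so I_B = (21 − 0.7)/330 kΩ = 0.0615 mA.
In the active region I_C = β·I_B = 100 × 0.0615 = 6.15 mA.
Collector loop: V_CE = V_CC − I_C·R_C = 21 − 6.15×2.7 = 4.39 V.
Since V_CE = 4.39 V > V_CE(sat) ≈ 0.2 V, the transistor is in the active region as assumed.

I_C ≈ 6.2 mA, V_CE ≈ 4.4 V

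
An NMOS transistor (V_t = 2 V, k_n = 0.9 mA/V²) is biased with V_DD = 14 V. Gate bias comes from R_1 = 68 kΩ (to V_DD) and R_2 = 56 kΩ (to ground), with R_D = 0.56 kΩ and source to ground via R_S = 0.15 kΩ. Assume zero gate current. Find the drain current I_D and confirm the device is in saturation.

V_G = V_DD·R_2/(R_1+R_2) = 14×56/124 = 6.32 V.
Assume saturation: I_D = (k_n/2)(V_GS − V_t)² with V_GS = V_G − I_D·R_S = 6.32 − 0.15·I_D.
Substituting gives 0.0101·I_D² − 1.58·I_D + 8.41 = 0, with roots I_D = 5.5 or 151 mA.
The root I_D = 151 mA gives V_GS = -16.3 V ≤ V_t, so take I_D = 5.5 mA.
Then V_GS = 5.5 V and V_DS = V_DD − I_D(R_D+R_S) = 14 − 5.5×0.71 = 10.1 V.
Saturation requires V_DS ≥ V_GS − V_t = 3.5 V; 10.1 ≥ 3.5 ✓.

I_D ≈ 5.5 mA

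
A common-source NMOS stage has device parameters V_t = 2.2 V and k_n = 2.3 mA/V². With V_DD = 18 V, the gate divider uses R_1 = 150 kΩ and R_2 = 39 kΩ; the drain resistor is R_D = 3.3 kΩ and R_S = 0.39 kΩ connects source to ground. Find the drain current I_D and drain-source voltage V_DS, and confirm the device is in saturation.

I_D ≈ 1.2 mA, V_DS ≈ 13 V

V_G = V_DD·R_2/(R_1+R_2) = 18×39/189 = 3.71 V.
Assume saturation: I_D = (k_n/2)(V_GS − V_t)² with V_GS = V_G − I_D·R_S = 3.71 − 0.39·I_D.
Substituting gives 0.175·I_D² − 2.36·I_D + 2.64 = 0, with roots I_D = 1.23 or 12.3 mA.
The root I_D = 12.3 mA gives V_GS = -1.06 V ≤ V_t, so take I_D = 1.23 mA.
Then V_GS = 3.23 V and V_DS = V_DD − I_D(R_D+R_S) = 18 − 1.23×3.69 = 13.5 V.
Saturation requires V_DS ≥ V_GS − V_t = 1.03 V; 13.5 ≥ 1.03 ✓.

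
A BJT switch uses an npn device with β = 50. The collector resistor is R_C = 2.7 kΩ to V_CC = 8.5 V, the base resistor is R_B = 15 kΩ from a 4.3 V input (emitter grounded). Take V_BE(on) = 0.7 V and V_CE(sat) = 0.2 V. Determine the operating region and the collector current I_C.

Assume active: I_B = (4.3 − 0.7)/15 = 0.24 mA, giving I_C = β·I_B = 12 mA.
But then V_CE = 8.5 − 12×2.7 = -23.9 V < V_CE(sat) = 0.2 V — impossible in the active region.
So the transistor is saturated. With V_CE = 0.2 V, I_C = (V_CC − 0.2)/R_C = 8.3/2.7 = 3.07 mA.
Check: β·I_B = 12 mA > I_C = 3.07 mA, confirming saturation.

saturation; I_C ≈ 3.1 mA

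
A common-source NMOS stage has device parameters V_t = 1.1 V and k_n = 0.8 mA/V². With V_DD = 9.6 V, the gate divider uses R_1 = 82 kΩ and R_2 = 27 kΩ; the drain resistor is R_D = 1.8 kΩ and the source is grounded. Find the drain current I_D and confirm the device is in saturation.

I_D ≈ 0.65 mA

V_G = V_DD·R_2/(R_1+R_2) = 9.6×27/109 = 2.38 V. With the source grounded, V_GS = V_G = 2.38 V.
Assume saturation: I_D = (k_n/2)(V_GS − V_t)² = (0.8/2)×(2.38 − 1.1)² = 0.4×1.28² = 0.653 mA.
V_DS = V_DD − I_D·R_D = 9.6 − 0.653×1.8 = 8.42 V.
Saturation requires V_DS ≥ V_GS − V_t = 1.28 V; 8.42 ≥ 1.28 ✓.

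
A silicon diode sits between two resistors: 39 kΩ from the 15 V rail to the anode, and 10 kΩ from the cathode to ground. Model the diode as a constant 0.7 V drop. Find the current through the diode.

The two resistors are in series with the diode, so KVL gives 15 = I·39 + 0.7 + I·10.
I = (15 − 0.7) / (39 + 10) kΩ = 14.3 / 49 = 0.292 mA.

I ≈ 0.29 mA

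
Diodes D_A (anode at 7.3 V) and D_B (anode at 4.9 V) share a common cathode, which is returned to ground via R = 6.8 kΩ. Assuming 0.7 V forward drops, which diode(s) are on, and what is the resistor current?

Only D_A conducts; I_R ≈ 0.97 mA

Assume both conduct. Then node N would need to be at both 7.3−0.7 = 6.6 V and 4.9−0.7 = 4.2 V, which is impossible.
Assume only D_A conducts: V_N = 7.3 − 0.7 = 6.6 V, so I_R = 6.6/6.8 = 0.971 mA.
Check D_B: its anode-to-cathode voltage is 4.9 − 6.6 = -1.7 V < 0.7 V, so it is off. The assumption is consistent.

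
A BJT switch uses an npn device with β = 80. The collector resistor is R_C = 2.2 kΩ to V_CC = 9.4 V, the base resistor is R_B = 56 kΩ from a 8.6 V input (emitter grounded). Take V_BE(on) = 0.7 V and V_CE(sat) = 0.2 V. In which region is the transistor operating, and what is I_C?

saturation; I_C ≈ 4.2 mA

Assume active: I_B = (8.6 − 0.7)/56 = 0.141 mA, giving I_C = β·I_B = 11.3 mA.
But then V_CE = 9.4 − 11.3×2.2 = -15.4 V < V_CE(sat) = 0.2 V — impossible in the active region.
So the transistor is saturated. With V_CE = 0.2 V, I_C = (V_CC − 0.2)/R_C = 9.2/2.2 = 4.18 mA.
Check: β·I_B = 11.3 mA > I_C = 4.18 mA, confirming saturation.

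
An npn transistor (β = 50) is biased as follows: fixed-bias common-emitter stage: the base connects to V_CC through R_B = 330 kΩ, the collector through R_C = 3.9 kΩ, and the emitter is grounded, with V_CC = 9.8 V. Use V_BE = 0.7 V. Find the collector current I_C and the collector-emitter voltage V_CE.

Base loop: V_CC = I_B·R_B + V_BE, so I_B = (9.8 − 0.7)/330 kΩ = 0.0276 mA.
In the active region I_C = β·I_B = 50 × 0.0276 = 1.38 mA.
Collector loop: V_CE = V_CC − I_C·R_C = 9.8 − 1.38×3.9 = 4.42 V.
Since V_CE = 4.42 V > V_CE(sat) ≈ 0.2 V, the transistor is in the active region as assumed.

I_C ≈ 1.4 mA, V_CE ≈ 4.4 V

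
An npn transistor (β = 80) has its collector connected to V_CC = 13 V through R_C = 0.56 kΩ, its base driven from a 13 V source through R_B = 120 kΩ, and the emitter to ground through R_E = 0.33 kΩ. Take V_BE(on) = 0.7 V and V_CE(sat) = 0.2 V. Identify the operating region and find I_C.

Assume active. Base-emitter loop: I_B = (V_BB − V_BE)/(R_B + (β+1)R_E) = (13 − 0.7)/(120 + 81×0.33) = 0.0838 mA.
I_C = β·I_B = 80×0.0838 = 6.71 mA.
V_CE = V_CC − I_C·R_C − I_E·R_E = 13 − 6.71×0.56 − 6.79×0.33 = 7 V > V_CE(sat), so the active-region assumption holds.

active; I_C ≈ 6.7 mA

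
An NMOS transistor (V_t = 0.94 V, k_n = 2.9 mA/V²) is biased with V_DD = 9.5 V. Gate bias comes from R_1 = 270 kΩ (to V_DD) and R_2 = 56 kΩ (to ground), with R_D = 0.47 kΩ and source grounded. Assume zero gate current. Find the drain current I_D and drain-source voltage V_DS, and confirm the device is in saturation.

I_D ≈ 0.69 mA, V_DS ≈ 9.2 V

V_G = V_DD·R_2/(R_1+R_2) = 9.5×56/326 = 1.63 V. With the source grounded, V_GS = V_G = 1.63 V.
Assume saturation: I_D = (k_n/2)(V_GS − V_t)² = (2.9/2)×(1.63 − 0.94)² = 1.45×0.692² = 0.694 mA.
V_DS = V_DD − I_D·R_D = 9.5 − 0.694×0.47 = 9.17 V.
Saturation requires V_DS ≥ V_GS − V_t = 0.692 V; 9.17 ≥ 0.692 ✓.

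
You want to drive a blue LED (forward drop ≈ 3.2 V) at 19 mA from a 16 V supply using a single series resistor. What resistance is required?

R ≈ 0.67 kΩ

The resistor drops V_S − V_D = 16 − 3.2 = 12.8 V at 19 mA.
R = 12.8 V / 19 mA = 0.674 kΩ.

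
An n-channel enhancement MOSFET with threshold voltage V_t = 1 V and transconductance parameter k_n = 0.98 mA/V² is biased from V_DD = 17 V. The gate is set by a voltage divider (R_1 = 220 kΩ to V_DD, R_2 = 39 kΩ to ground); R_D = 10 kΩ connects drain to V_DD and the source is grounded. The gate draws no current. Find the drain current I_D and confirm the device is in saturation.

V_G = V_DD·R_2/(R_1+R_2) = 17×39/259 = 2.56 V. With the source grounded, V_GS = V_G = 2.56 V.
Assume saturation: I_D = (k_n/2)(V_GS − V_t)² = (0.98/2)×(2.56 − 1)² = 0.49×1.56² = 1.19 mA.
V_DS = V_DD − I_D·R_D = 17 − 1.19×10 = 5.08 V.
Saturation requires V_DS ≥ V_GS − V_t = 1.56 V; 5.08 ≥ 1.56 ✓.

I_D ≈ 1.2 mA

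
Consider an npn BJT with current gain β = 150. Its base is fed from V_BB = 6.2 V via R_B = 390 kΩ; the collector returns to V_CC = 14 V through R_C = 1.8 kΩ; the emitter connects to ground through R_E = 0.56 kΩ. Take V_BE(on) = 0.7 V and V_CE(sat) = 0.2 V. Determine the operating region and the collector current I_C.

active; I_C ≈ 1.7 mA

Assume active. Base-emitter loop: I_B = (V_BB − V_BE)/(R_B + (β+1)R_E) = (6.2 − 0.7)/(390 + 151×0.56) = 0.0116 mA.
I_C = β·I_B = 150×0.0116 = 1.74 mA.
V_CE = V_CC − I_C·R_C − I_E·R_E = 14 − 1.74×1.8 − 1.75×0.56 = 9.89 V > V_CE(sat), so the active-region assumption holds.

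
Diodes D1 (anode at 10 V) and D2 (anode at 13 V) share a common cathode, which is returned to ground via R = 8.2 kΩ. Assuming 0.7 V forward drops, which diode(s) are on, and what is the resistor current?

Only D2 conducts; I_R ≈ 1.5 mA

Assume both conduct. Then node N would need to be at both 10−0.7 = 9.3 V and 13−0.7 = 12.3 V, which is impossible.
Assume only D2 conducts: V_N = 13 − 0.7 = 12.3 V, so I_R = 12.3/8.2 = 1.5 mA.
Check D1: its anode-to-cathode voltage is 10 − 12.3 = -2.3 V < 0.7 V, so it is off. The assumption is consistent.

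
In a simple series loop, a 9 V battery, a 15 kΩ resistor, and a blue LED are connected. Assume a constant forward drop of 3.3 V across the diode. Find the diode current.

I ≈ 0.38 mA

KVL around the loop: 9 = V_D + I·R = 3.3 + I × 15 kΩ.
So I = (9 − 3.3) / 15 kΩ = 5.7 / 15 = 0.38 mA.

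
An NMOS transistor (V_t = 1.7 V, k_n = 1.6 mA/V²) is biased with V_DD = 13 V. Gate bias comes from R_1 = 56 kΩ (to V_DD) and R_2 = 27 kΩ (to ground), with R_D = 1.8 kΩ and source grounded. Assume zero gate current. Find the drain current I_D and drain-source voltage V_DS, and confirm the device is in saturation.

I_D ≈ 5.1 mA, V_DS ≈ 3.8 V

V_G = V_DD·R_2/(R_1+R_2) = 13×27/83 = 4.23 V. With the source grounded, V_GS = V_G = 4.23 V.
Assume saturation: I_D = (k_n/2)(V_GS − V_t)² = (1.6/2)×(4.23 − 1.7)² = 0.8×2.53² = 5.12 mA.
V_DS = V_DD − I_D·R_D = 13 − 5.12×1.8 = 3.79 V.
Saturation requires V_DS ≥ V_GS − V_t = 2.53 V; 3.79 ≥ 2.53 ✓.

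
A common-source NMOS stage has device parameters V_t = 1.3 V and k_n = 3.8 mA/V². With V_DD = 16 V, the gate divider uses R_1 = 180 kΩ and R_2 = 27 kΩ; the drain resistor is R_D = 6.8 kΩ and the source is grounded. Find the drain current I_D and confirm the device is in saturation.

V_G = V_DD·R_2/(R_1+R_2) = 16×27/207 = 2.09 V. With the source grounded, V_GS = V_G = 2.09 V.
Assume saturation: I_D = (k_n/2)(V_GS − V_t)² = (3.8/2)×(2.09 − 1.3)² = 1.9×0.787² = 1.18 mA.
V_DS = V_DD − I_D·R_D = 16 − 1.18×6.8 = 8 V.
Saturation requires V_DS ≥ V_GS − V_t = 0.787 V; 8 ≥ 0.787 ✓.

I_D ≈ 1.2 mA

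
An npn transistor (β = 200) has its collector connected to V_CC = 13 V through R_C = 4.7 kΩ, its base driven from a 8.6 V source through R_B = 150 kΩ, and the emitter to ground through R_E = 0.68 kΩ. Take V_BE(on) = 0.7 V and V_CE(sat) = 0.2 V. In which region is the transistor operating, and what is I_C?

Assume active: I_B = (8.6 − 0.7)/(150 + 201×0.68) = 0.0276 mA, I_C = β·I_B = 5.51 mA.
Then V_CE = 13 − 5.51×4.7 − 5.54×0.68 = -16.7 V < 0.2 V — the active assumption fails.
Re-solve with V_CE = 0.2 V. KCL at the emitter: V_E/R_E = (V_BB−0.7−V_E)/R_B + (V_CC−0.2−V_E)/R_C, giving V_E = 1.64 V.
I_C = (V_CC − 0.2 − V_E)/R_C = (12.8 − 1.64)/4.7 = 2.37 mA.
Check: I_B = (7.9 − 1.64)/150 = 0.0417 mA, and β·I_B = 8.34 mA > I_C, confirming saturation.

saturation; I_C ≈ 2.4 mA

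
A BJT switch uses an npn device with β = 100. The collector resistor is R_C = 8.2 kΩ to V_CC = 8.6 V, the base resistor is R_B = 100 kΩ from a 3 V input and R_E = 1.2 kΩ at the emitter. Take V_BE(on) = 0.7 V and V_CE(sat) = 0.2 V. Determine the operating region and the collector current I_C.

saturation; I_C ≈ 0.89 mA

Assume active: I_B = (3 − 0.7)/(100 + 101×1.2) = 0.0104 mA, I_C = β·I_B = 1.04 mA.
Then V_CE = 8.6 − 1.04×8.2 − 1.05×1.2 = -1.19 V < 0.2 V — the active assumption fails.
Re-solve with V_CE = 0.2 V. KCL at the emitter: V_E/R_E = (V_BB−0.7−V_E)/R_B + (V_CC−0.2−V_E)/R_C, giving V_E = 1.09 V.
I_C = (V_CC − 0.2 − V_E)/R_C = (8.4 − 1.09)/8.2 = 0.892 mA.
Check: I_B = (2.3 − 1.09)/100 = 0.0121 mA, and β·I_B = 1.21 mA > I_C, confirming saturation.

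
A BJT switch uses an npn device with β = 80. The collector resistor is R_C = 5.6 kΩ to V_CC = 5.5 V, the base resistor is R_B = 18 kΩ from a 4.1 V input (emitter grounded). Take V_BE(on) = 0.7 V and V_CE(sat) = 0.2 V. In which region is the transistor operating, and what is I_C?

saturation; I_C ≈ 0.95 mA

Assume active: I_B = (4.1 − 0.7)/18 = 0.189 mA, giving I_C = β·I_B = 15.1 mA.
But then V_CE = 5.5 − 15.1×5.6 = -79.1 V < V_CE(sat) = 0.2 V — impossible in the active region.
So the transistor is saturated. With V_CE = 0.2 V, I_C = (V_CC − 0.2)/R_C = 5.3/5.6 = 0.946 mA.
Check: β·I_B = 15.1 mA > I_C = 0.946 mA, confirming saturation.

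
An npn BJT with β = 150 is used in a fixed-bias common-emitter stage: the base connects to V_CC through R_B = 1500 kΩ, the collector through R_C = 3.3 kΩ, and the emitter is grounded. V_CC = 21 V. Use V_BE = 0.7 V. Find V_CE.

V_CE ≈ 14 V

Base loop: V_CC = I_B·R_B + V_BE, so I_B = (21 − 0.7)/1500 kΩ = 0.0135 mA.
In the active region I_C = β·I_B = 150 × 0.0135 = 2.03 mA.
Collector loop: V_CE = V_CC − I_C·R_C = 21 − 2.03×3.3 = 14.3 V.
Since V_CE = 14.3 V > V_CE(sat) ≈ 0.2 V, the transistor is in the active region as assumed.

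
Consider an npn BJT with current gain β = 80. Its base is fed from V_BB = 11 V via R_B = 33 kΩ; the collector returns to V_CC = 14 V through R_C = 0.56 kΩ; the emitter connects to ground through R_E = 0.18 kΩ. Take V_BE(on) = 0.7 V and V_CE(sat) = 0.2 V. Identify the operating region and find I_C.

active; I_C ≈ 17 mA

Assume active. Base-emitter loop: I_B = (V_BB − V_BE)/(R_B + (β+1)R_E) = (11 − 0.7)/(33 + 81×0.18) = 0.216 mA.
I_C = β·I_B = 80×0.216 = 17.3 mA.
V_CE = V_CC − I_C·R_C − I_E·R_E = 14 − 17.3×0.56 − 17.5×0.18 = 1.15 V > V_CE(sat), so the active-region assumption holds.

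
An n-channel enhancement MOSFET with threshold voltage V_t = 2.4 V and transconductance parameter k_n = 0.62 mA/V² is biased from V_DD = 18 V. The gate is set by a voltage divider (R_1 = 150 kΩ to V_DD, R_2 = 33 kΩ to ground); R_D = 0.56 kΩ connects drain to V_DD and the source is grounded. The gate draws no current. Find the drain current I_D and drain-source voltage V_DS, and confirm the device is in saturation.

I_D ≈ 0.22 mA, V_DS ≈ 18 V

V_G = V_DD·R_2/(R_1+R_2) = 18×33/183 = 3.25 V. With the source grounded, V_GS = V_G = 3.25 V.
Assume saturation: I_D = (k_n/2)(V_GS − V_t)² = (0.62/2)×(3.25 − 2.4)² = 0.31×0.846² = 0.222 mA.
V_DS = V_DD − I_D·R_D = 18 − 0.222×0.56 = 17.9 V.
Saturation requires V_DS ≥ V_GS − V_t = 0.846 V; 17.9 ≥ 0.846 ✓.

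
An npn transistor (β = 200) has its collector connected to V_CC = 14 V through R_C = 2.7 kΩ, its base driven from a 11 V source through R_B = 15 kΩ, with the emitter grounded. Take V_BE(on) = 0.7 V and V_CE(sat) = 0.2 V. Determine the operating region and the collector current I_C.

saturation; I_C ≈ 5.1 mA

Assume active: I_B = (11 − 0.7)/15 = 0.687 mA, giving I_C = β·I_B = 137 mA.
But then V_CE = 14 − 137×2.7 = -357 V < V_CE(sat) = 0.2 V — impossible in the active region.
So the transistor is saturated. With V_CE = 0.2 V, I_C = (V_CC − 0.2)/R_C = 13.8/2.7 = 5.11 mA.
Check: β·I_B = 137 mA > I_C = 5.11 mA, confirming saturation.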